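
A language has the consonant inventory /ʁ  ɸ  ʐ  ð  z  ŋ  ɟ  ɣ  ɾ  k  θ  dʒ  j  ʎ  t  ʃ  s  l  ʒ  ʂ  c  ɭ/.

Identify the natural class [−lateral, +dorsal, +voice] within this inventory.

First, the [−lateral] segments are /ʁ, ɸ, ʐ, ð, z, ŋ, ɟ, ɣ, ɾ, k, θ, dʒ, j, t, ʃ, s, ʒ, ʂ, c/.
Intersecting with [+dorsal] gives /ʁ, ŋ, ɟ, ɣ, k, j, c/.
Then [+voice] leaves /ʁ, ŋ, ɟ, ɣ, j/.

ʁ, ŋ, ɟ, ɣ, j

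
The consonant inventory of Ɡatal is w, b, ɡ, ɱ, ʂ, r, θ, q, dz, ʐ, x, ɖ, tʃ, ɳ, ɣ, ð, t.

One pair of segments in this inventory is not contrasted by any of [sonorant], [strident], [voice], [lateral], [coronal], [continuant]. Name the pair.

/b/ (voiced bilabial stop) and /ɡ/ (voiced velar stop) are both [-sonorant], [-strident], [+voice], [-lateral], [-coronal], [-continuant], so none of the listed features separates them. (They do differ in [labial] and [dorsal], which are not among the given features.) Every other pair in the inventory differs on at least one listed feature.

b, ɡ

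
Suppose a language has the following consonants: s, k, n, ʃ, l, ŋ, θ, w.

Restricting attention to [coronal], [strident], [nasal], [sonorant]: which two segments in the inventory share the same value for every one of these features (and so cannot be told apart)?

s, ʃ

Both /s/ and /ʃ/ are [+coronal], [+strident], [−nasal], [−sonorant]. Since the list omits [anterior] and [distributed] — which do distinguish the voiceless alveolar fricative from the voiceless postalveolar fricative — this pair collapses; all other pairs remain distinct.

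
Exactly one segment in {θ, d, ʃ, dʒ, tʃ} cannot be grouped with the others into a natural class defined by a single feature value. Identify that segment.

d

The remaining segments after removing /d/ share [+distributed]; /d/ (voiced alveolar stop) is [−distributed]. For every other candidate removal, the leftover set fails to share any single feature value that the removed segment lacks.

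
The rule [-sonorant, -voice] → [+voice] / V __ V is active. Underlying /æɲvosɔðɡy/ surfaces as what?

The only segment in the rule's environment that also matches [-sonorant, -voice] is /s/. Applying [+voice] turns the voiceless alveolar fricative into /z/ (voiced alveolar fricative), giving [æɲvozɔðɡy].

[æɲvozɔðɡy]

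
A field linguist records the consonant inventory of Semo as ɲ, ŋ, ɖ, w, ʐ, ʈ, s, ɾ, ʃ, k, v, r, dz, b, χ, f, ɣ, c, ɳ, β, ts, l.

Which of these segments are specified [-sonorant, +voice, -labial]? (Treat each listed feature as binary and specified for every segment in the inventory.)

Checking each segment against [-sonorant], [+voice], [-labial]: /ɖ/ (voiced retroflex stop), /ʐ/ (voiced retroflex fricative), /dz/ (voiced alveolar affricate), /ɣ/ (voiced velar fricative) satisfy every feature; every other segment in the inventory fails at least one.

ɖ, ʐ, dz, ɣ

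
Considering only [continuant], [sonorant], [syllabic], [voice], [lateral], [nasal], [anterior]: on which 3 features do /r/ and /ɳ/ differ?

The two segments share [+sonorant], [−syllabic], [+voice], [−lateral]. The only features from the list on which they differ: /r/ is [−nasal] while /ɳ/ is [+nasal]; /r/ is [+continuant] while /ɳ/ is [−continuant]; /r/ is [+anterior] while /ɳ/ is [−anterior].

[nasal], [continuant], [anterior]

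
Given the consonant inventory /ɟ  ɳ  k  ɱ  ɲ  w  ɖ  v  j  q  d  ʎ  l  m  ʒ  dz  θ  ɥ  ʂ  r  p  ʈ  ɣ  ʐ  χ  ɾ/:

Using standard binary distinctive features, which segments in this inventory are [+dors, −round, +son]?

ɲ, j, ʎ

Checking each segment against [+dorsal], [−round], [+sonorant]: /ɲ/ (palatal nasal), /j/ (palatal glide), /ʎ/ (palatal lateral approximant) satisfy every feature; every other segment in the inventory fails at least one.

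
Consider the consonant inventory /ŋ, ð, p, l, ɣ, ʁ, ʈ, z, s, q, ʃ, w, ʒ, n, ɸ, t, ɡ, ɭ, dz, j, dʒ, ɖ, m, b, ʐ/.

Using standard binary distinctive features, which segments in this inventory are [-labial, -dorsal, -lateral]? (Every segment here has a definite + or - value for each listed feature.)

ð, ʈ, z, s, ʃ, ʒ, n, t, dz, dʒ, ɖ, ʐ

Checking each segment against [-labial], [-dorsal], [-lateral]: /ð/ (voiced dental fricative), /ʈ/ (voiceless retroflex stop), /z/ (voiced alveolar fricative), /s/ (voiceless alveolar fricative), /ʃ/ (voiceless postalveolar fricative), /ʒ/ (voiced postalveolar fricative), among others, satisfy every feature; every other segment in the inventory fails at least one.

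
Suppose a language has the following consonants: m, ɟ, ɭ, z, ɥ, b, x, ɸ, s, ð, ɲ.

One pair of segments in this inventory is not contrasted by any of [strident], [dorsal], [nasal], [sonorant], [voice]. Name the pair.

On the given features, /ð/ and /b/ have an identical profile: [-strident], [-dorsal], [-nasal], [-sonorant], [+voice]. No other two segments in the inventory coincide on all 5 features. (They do differ in [continuant], [labial] and [coronal], which are not among the given features.)

ð, b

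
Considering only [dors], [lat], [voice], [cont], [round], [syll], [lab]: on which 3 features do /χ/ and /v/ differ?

[voice], [labial], [dorsal]

/χ/ (voiceless uvular fricative) and /v/ (voiced labiodental fricative) agree on [−lateral], [+continuant], [−round], [−syllabic]. They differ on [voice] (/χ/ [−], /v/ [+]), [labial] (/χ/ [−], /v/ [+]), [dorsal] (/χ/ [+], /v/ [−]).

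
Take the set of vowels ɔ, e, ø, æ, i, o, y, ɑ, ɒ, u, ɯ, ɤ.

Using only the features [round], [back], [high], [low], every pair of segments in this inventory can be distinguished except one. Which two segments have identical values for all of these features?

/o/ (mid back rounded tense vowel) and /ɔ/ (mid back rounded lax vowel) are both [+round], [+back], [−high], [−low], so none of the listed features separates them. (They do differ in [tense], which is not among the given features.) Every other pair in the inventory differs on at least one listed feature.

o, ɔ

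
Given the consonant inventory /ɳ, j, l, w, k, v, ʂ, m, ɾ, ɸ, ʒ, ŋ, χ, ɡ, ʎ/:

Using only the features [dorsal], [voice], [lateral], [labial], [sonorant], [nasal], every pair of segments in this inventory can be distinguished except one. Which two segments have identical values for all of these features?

On the given features, /χ/ and /k/ have an identical profile: [+dorsal], [-voice], [-lateral], [-labial], [-sonorant], [-nasal]. No other two segments in the inventory coincide on all 6 features. (They do differ in [continuant] and [high], which are not among the given features.)

χ, k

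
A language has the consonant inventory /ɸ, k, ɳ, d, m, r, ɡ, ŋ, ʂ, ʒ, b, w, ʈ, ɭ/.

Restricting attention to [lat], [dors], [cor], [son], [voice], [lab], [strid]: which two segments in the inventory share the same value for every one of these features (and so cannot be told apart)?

ɳ, r

On the given features, /ɳ/ and /r/ have an identical profile: [-lateral], [-dorsal], [+coronal], [+sonorant], [+voice], [-labial], [-strident]. No other two segments in the inventory coincide on all 7 features. (They do differ in [nasal], [continuant] and [anterior], which are not among the given features.)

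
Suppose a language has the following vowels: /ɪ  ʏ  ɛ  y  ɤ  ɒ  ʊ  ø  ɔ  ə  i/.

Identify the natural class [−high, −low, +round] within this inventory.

Checking each segment against [−high], [−low], [+round]: /ø/ (mid front rounded tense vowel), /ɔ/ (mid back rounded lax vowel) satisfy every feature; every other segment in the inventory fails at least one.

ø, ɔ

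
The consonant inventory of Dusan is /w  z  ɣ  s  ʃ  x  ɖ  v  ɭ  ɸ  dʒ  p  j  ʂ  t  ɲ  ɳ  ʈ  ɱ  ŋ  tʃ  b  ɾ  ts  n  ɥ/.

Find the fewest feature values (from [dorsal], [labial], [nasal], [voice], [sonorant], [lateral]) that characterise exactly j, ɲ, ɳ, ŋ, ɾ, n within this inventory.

The class [+sonorant], [-lateral], [-labial] has exactly /j, ɲ, ɳ, ŋ, ɾ, n/ as its extension in this inventory. No smaller conjunction from the listed features achieves this: [-lateral, -labial] alone would also admit /z, ɣ, s, ʃ, …/; [+sonorant, -labial] alone would also admit /ɭ/; [+sonorant, -lateral] alone would also admit /w, ɱ, ɥ/; and checking the remaining two-feature bundles turns up none with this extension.

[+sonorant, -lateral, -labial]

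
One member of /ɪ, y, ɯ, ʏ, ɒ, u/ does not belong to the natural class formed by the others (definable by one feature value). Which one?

[high] (equivalently [low]) groups all but one: /ɪ, y, u, ʏ, ɯ/ share [+high] while /ɒ/ (low back rounded vowel) alone is [-high]. Removing any other segment would not leave a single-feature class that excludes it.

ɒ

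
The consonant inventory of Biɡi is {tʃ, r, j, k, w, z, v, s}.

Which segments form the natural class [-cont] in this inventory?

tʃ, k

The [-continuant] segments here are /tʃ, k/; the remaining /r, j, w, z, v, s/ are [+continuant].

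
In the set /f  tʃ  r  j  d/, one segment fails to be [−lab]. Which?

f

/j, tʃ, r, d/ are all [−labial]; /f/ (voiceless labiodental fricative) is [+labial].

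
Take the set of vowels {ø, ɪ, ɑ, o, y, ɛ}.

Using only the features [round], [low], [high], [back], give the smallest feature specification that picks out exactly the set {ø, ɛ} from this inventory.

/ø, ɛ/ are all [-high], [-back], and no other segment in the inventory matches both values. Dropping any one of them over-generates: [-back] alone would also admit /ɪ, y/; [-high] alone would also admit /ɑ, o/. No other single listed feature picks out exactly this set either, so fewer than two features will not do.

[-high, -back]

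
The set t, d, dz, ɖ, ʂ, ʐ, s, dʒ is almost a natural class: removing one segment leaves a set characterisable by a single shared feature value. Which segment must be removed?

/ʂ, s, dz, t, ɖ, ʐ, d/ are all [−distributed], but /dʒ/ (voiced postalveolar affricate) is [+distributed]. No other single segment can be removed to leave a set sharing one feature value that the removed segment lacks, so /dʒ/ is the odd one out.

dʒ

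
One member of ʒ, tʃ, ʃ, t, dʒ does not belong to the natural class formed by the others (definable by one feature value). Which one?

t

[anterior] (equivalently [strident], [distributed]) groups all but one: /tʃ, ʃ, dʒ, ʒ/ share [−anterior] while /t/ (voiceless alveolar stop) alone is [+anterior]. Removing any other segment would not leave a single-feature class that excludes it.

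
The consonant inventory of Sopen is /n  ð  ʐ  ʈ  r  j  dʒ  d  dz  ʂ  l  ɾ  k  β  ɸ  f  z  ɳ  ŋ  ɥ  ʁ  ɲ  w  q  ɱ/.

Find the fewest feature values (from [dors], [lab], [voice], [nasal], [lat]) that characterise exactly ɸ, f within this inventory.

[-voice, +lab]

Every target segment is [-voice], [+labial]; each remaining inventory member fails at least one of these. Each conjunct is needed — [+labial] alone would also admit /β, ɥ, w, ɱ/; [-voice] alone would also admit /ʈ, ʂ, k, q/ — and no other single listed feature has exactly this extension, so two is the minimum.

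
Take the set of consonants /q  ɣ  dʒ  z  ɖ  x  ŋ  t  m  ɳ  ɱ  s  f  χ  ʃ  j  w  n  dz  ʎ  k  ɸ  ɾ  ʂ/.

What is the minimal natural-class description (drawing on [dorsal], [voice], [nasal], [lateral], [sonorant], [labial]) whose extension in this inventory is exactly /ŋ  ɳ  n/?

[+nasal, −labial]

/ŋ, ɳ, n/ are all [+nasal], [−labial], and no other segment in the inventory matches both values. Dropping any one of them over-generates: [−labial] alone would also admit /q, ɣ, dʒ, z, …/; [+nasal] alone would also admit /m, ɱ/. No other single listed feature picks out exactly this set either, so fewer than two features will not do.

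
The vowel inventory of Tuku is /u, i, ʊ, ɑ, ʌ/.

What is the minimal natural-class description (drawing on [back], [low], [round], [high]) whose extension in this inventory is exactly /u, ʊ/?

/u, ʊ/ are exactly the [+round] segments in the inventory, so a single feature suffices.

[+round]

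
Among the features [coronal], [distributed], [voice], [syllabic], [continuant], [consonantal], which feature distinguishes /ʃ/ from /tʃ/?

/ʃ/ (voiceless postalveolar fricative) and /tʃ/ (voiceless postalveolar affricate) agree on [+coronal], [+distributed], [−voice], [−syllabic], [+consonantal]. They differ on [continuant] (/ʃ/ [+], /tʃ/ [−]).

[continuant]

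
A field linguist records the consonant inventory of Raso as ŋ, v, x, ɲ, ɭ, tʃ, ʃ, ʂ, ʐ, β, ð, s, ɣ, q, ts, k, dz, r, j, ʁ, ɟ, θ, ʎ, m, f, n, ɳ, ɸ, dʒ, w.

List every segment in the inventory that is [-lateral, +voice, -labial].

The [-lateral] segments are /ŋ, v, x, ɲ, tʃ, ʃ, ʂ, ʐ, β, ð, s, ɣ, q, ts, k, dz, r, j, ʁ, ɟ, θ, m, f, n, ɳ, ɸ, dʒ, w/.
Within that set, [+voice] gives /ŋ, v, ɲ, ʐ, β, ð, ɣ, dz, r, j, ʁ, ɟ, m, n, ɳ, dʒ, w/.
Intersecting with [-labial] leaves /ŋ, ɲ, ʐ, ð, ɣ, dz, r, j, ʁ, ɟ, n, ɳ, dʒ/.

ŋ, ɲ, ʐ, ð, ɣ, dz, r, j, ʁ, ɟ, n, ɳ, dʒ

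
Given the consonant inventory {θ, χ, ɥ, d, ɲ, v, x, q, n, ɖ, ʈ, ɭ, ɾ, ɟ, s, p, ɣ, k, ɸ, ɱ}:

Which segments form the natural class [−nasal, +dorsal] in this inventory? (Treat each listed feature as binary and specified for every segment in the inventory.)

χ, ɥ, x, q, ɟ, ɣ, k

Checking each segment against [−nasal], [+dorsal]: /χ/ (voiceless uvular fricative), /ɥ/ (labial-palatal glide), /x/ (voiceless velar fricative), /q/ (voiceless uvular stop), /ɟ/ (voiced palatal stop), /ɣ/ (voiced velar fricative), among others, satisfy every feature; every other segment in the inventory fails at least one.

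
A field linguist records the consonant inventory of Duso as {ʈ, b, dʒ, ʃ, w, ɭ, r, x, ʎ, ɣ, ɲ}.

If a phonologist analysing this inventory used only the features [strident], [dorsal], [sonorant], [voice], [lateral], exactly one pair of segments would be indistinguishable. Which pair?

/ɲ/ (palatal nasal) and /w/ (labial-velar glide) are both [-strident], [+dorsal], [+sonorant], [+voice], [-lateral], so none of the listed features separates them. (They do differ in [nasal], [continuant], [labial], [round] and [back], which are not among the given features.) Every other pair in the inventory differs on at least one listed feature.

ɲ, w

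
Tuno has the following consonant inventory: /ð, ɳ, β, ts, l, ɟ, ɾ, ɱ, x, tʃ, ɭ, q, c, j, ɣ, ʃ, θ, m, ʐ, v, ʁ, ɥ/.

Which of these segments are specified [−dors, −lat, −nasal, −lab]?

ð, ts, ɾ, tʃ, ʃ, θ, ʐ

Eliminate segments failing any feature: /ɳ, ɱ, m/ are [+nasal]; /β, v/ are [+labial]; /l, ɭ/ are [+lateral]; /ɟ, x, q, c, j, ɣ, ʁ, ɥ/ are [+dorsal]. The remaining /ð, ts, ɾ, tʃ, ʃ, θ, ʐ/ satisfy [−dorsal], [−lateral], [−nasal], [−labial].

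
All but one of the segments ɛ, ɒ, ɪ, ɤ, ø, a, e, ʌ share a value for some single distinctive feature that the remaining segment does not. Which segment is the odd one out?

[high] groups all but one: /ɛ, ɒ, ø, a, ʌ, ɤ, e/ share [−high] while /ɪ/ (high front unrounded lax vowel) alone is [+high]. Removing any other segment would not leave a single-feature class that excludes it.

ɪ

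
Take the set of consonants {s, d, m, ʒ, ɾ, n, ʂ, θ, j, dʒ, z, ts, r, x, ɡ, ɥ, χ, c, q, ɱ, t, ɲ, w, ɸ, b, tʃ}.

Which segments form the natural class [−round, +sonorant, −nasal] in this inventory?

ɾ, j, r

Eliminate segments failing any feature: /s, d, ʒ, ʂ, θ, dʒ, z, ts, x, ɡ, χ, c, q, t, ɸ, b, tʃ/ are [−sonorant]; /m, n, ɱ, ɲ/ are [+nasal]; /ɥ, w/ are [+round]. The remaining /ɾ, j, r/ satisfy [−round], [+sonorant], [−nasal].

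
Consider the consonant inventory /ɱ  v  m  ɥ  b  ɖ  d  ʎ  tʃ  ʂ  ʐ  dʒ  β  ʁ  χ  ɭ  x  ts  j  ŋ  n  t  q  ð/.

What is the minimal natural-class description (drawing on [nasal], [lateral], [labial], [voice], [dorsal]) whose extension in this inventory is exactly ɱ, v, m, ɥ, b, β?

[+labial]

/ɱ, v, m, ɥ, b, β/ are exactly the [+labial] segments in the inventory, so a single feature suffices.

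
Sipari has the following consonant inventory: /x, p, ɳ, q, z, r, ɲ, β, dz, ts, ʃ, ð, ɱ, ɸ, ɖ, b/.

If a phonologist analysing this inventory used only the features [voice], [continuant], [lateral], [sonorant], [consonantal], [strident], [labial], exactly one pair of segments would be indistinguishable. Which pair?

ɳ, ɲ

Both /ɳ/ and /ɲ/ are [+voice], [-continuant], [-lateral], [+sonorant], [+consonantal], [-strident], [-labial]. Since the list omits [dorsal] — which does distinguish the retroflex nasal from the palatal nasal — this pair collapses; all other pairs remain distinct.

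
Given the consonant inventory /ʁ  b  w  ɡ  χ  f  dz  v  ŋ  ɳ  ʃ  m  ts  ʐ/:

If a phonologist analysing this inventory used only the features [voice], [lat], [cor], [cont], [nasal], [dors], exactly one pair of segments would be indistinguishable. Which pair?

Both /w/ and /ʁ/ are [+voice], [-lateral], [-coronal], [+continuant], [-nasal], [+dorsal]. Since the list omits [labial], [round] and [high] — which do distinguish the labial-velar glide from the voiced uvular fricative — this pair collapses; all other pairs remain distinct.

w, ʁ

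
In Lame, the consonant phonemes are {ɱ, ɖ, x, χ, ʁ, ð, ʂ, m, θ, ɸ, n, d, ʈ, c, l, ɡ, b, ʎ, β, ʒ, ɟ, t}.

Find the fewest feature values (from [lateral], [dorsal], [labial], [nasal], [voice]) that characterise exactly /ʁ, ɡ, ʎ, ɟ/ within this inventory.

/ʁ, ɡ, ʎ, ɟ/ are all [+voice], [+dorsal], and no other segment in the inventory matches both values. Dropping any one of them over-generates: [+dorsal] alone would also admit /x, χ, c/; [+voice] alone would also admit /ɱ, ɖ, ð, m, …/. No other single listed feature picks out exactly this set either, so fewer than two features will not do.

[+voice, +dorsal]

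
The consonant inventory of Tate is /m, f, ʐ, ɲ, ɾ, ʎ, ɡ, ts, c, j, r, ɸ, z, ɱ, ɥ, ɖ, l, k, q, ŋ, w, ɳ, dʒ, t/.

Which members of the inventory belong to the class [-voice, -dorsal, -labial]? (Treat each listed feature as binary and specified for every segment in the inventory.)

ts, t

Eliminate segments failing any feature: /m, ʐ, ɲ, ɾ, ʎ, ɡ, j, r, z, ɱ, ɥ, ɖ, l, ŋ, w, ɳ, dʒ/ are [+voice]; /f, ɸ/ are [+labial]; /c, k, q/ are [+dorsal]. The remaining /ts, t/ satisfy [-voice], [-dorsal], [-labial].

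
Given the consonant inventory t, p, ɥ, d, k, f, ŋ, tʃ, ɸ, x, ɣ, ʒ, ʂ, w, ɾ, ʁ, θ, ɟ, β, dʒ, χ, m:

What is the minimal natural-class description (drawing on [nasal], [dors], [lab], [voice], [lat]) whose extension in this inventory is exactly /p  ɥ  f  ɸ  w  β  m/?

The target set is precisely the extension of [+labial] in this inventory.

[+lab]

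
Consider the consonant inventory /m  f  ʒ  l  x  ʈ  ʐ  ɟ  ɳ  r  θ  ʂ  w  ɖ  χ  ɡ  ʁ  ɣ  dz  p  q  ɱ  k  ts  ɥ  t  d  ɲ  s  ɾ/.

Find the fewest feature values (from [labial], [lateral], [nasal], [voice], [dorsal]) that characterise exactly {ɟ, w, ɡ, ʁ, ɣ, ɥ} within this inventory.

[+voice, -nasal, +dorsal]

Every target segment is [+voice], [-nasal], [+dorsal]; each remaining inventory member fails at least one of these. Each conjunct is needed — [-nasal, +dorsal] alone would also admit /x, χ, q, k/; [+voice, +dorsal] alone would also admit /ɲ/; [+voice, -nasal] alone would also admit /ʒ, l, ʐ, r, …/ — and no other combination of two listed features has exactly this extension, so three is the minimum.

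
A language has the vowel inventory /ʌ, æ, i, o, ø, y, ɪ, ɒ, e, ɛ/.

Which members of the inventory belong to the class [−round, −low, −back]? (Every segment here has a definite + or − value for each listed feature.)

i, ɪ, e, ɛ

Checking each segment against [−round], [−low], [−back]: /i/ (high front unrounded tense vowel), /ɪ/ (high front unrounded lax vowel), /e/ (mid front unrounded tense vowel), /ɛ/ (mid front unrounded lax vowel) satisfy every feature; every other segment in the inventory fails at least one.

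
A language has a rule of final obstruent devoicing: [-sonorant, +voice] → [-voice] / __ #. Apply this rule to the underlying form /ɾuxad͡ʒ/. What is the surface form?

Only the final segment /d͡ʒ/ is both word-final and matches the structural description. It is a voiced postalveolar affricate, so [-sonorant, +voice] holds; changing it to [-voice] with all other features held fixed yields /t͡ʃ/ (voiceless postalveolar affricate). No other segment meets both the structural description and the environment, so the output is [ɾuxat͡ʃ].

[ɾuxat͡ʃ]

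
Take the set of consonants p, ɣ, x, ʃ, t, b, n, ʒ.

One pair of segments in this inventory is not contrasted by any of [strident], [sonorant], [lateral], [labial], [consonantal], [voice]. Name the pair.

On the given features, /x/ and /t/ have an identical profile: [-strident], [-sonorant], [-lateral], [-labial], [+consonantal], [-voice]. No other two segments in the inventory coincide on all 6 features. (They do differ in [continuant], [coronal] and [dorsal], which are not among the given features.)

x, t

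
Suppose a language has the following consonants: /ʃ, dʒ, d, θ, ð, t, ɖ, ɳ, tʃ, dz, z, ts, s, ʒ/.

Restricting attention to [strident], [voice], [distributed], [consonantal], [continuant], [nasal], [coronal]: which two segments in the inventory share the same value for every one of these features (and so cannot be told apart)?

ɖ, d

/ɖ/ (voiced retroflex stop) and /d/ (voiced alveolar stop) are both [−strident], [+voice], [−distributed], [+consonantal], [−continuant], [−nasal], [+coronal], so none of the listed features separates them. (They do differ in [anterior], which is not among the given features.) Every other pair in the inventory differs on at least one listed feature.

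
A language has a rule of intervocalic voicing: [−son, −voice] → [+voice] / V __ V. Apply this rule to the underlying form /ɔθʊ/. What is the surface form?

/θ/ satisfies [−son, −voice] and sits in V __ V. The [+voice] counterpart of the voiceless dental fricative is /ð/. Other segments in /ɔθʊ/ either fail the structural description or are not in the environment, so the surface form is [ɔðʊ].

[ɔðʊ]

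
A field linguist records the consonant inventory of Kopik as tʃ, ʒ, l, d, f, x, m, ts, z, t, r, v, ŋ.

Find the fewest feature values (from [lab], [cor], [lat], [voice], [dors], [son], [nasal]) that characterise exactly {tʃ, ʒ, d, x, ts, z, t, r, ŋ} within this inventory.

[-lat, -lab]

Every target segment is [-lateral], [-labial]; each remaining inventory member fails at least one of these. Each conjunct is needed — [-labial] alone would also admit /l/; [-lateral] alone would also admit /f, m, v/ — and no other single listed feature has exactly this extension, so two is the minimum.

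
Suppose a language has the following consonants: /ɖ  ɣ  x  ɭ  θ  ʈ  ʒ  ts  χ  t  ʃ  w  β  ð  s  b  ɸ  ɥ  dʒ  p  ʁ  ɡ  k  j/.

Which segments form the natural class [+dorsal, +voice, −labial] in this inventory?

ɣ, ʁ, ɡ, j

Among the inventory, the [+dorsal] segments are /ɣ, x, χ, w, ɥ, ʁ, ɡ, k, j/.
Within that set, [+voice] gives /ɣ, w, ɥ, ʁ, ɡ, j/.
Among these, [−labial] leaves /ɣ, ʁ, ɡ, j/.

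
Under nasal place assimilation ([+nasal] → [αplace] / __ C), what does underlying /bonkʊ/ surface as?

/n/ sits before the [+dorsal] consonant /k/, so it takes on [+dorsal] and surfaces as /ŋ/. The rest of the form is unaffected: [boŋkʊ].

[boŋkʊ]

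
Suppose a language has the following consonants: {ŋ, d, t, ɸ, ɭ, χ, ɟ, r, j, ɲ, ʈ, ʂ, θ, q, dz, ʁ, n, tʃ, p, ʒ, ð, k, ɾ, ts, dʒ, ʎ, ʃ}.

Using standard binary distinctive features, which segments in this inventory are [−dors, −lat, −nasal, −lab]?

Eliminate segments failing any feature: /ŋ, χ, ɟ, j, ɲ, q, ʁ, k, ʎ/ are [+dorsal]; /ɸ, p/ are [+labial]; /ɭ/ is [+lateral]; /n/ is [+nasal]. The remaining /d, t, r, ʈ, ʂ, θ, dz, tʃ, ʒ, ð, ɾ, ts, dʒ, ʃ/ satisfy [−dorsal], [−lateral], [−nasal], [−labial].

d, t, r, ʈ, ʂ, θ, dz, tʃ, ʒ, ð, ɾ, ts, dʒ, ʃ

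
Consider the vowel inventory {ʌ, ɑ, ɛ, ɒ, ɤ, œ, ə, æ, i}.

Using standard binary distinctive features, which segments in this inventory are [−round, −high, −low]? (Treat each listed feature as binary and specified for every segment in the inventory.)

Checking each segment against [−round], [−high], [−low]: /ʌ/ (mid back unrounded lax vowel), /ɛ/ (mid front unrounded lax vowel), /ɤ/ (mid back unrounded tense vowel), /ə/ (mid central vowel (schwa)) satisfy every feature; every other segment in the inventory fails at least one.

ʌ, ɛ, ɤ, ə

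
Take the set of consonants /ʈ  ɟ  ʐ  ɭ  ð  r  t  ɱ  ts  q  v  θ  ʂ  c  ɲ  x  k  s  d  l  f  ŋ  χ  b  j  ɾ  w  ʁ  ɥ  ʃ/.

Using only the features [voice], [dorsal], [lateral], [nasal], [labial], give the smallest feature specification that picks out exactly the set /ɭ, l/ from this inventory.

[+lateral]

The target set is precisely the extension of [+lateral] in this inventory.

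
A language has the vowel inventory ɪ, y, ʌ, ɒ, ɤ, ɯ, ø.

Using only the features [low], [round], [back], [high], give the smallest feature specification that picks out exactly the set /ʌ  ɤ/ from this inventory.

The class [−high], [−round] has exactly /ʌ, ɤ/ as its extension in this inventory. No smaller conjunction from the listed features achieves this: [−round] alone would also admit /ɪ, ɯ/; [−high] alone would also admit /ɒ, ø/; and checking the remaining single features turns up none with this extension.

[−high, −round]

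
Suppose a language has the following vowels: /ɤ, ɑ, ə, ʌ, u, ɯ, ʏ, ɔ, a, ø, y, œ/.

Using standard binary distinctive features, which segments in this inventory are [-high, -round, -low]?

Eliminate segments failing any feature: /ɑ, a/ are [+low]; /u, ɯ, ʏ, y/ are [+high]; /ɔ, ø, œ/ are [+round]. The remaining /ɤ, ə, ʌ/ satisfy [-high], [-round], [-low].

ɤ, ə, ʌ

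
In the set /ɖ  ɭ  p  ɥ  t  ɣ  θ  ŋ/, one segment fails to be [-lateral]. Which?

/ɭ/ is the retroflex lateral approximant, which is [+lateral]; the rest — /ŋ, p, ɥ, t, ɣ, θ, ɖ/ — are [-lateral].

ɭ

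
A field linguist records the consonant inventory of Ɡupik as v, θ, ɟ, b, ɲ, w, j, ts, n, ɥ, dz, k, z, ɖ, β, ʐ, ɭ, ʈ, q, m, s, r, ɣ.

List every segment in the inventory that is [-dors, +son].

Eliminate segments failing any feature: /v, θ, b, ts, dz, z, ɖ, β, ʐ, ʈ, s/ are [-sonorant]; /ɟ, ɲ, w, j, ɥ, k, q, ɣ/ are [+dorsal]. The remaining /n, ɭ, m, r/ satisfy [-dorsal], [+sonorant].

n, ɭ, m, r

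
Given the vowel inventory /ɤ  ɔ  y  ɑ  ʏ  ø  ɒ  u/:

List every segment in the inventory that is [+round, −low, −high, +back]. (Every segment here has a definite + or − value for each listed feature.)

ɔ

Among the inventory, the [+round] segments are /ɔ, y, ʏ, ø, ɒ, u/.
Then [−low] gives /ɔ, y, ʏ, ø, u/.
Within that set, [−high] gives /ɔ, ø/.
Of those, [+back] leaves /ɔ/.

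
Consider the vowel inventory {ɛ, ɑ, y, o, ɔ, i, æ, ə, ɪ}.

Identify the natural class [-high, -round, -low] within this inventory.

First, the [-high] segments are /ɛ, ɑ, o, ɔ, æ, ə/.
Then [-round] gives /ɛ, ɑ, æ, ə/.
Then [-low] leaves /ɛ, ə/.

ɛ, ə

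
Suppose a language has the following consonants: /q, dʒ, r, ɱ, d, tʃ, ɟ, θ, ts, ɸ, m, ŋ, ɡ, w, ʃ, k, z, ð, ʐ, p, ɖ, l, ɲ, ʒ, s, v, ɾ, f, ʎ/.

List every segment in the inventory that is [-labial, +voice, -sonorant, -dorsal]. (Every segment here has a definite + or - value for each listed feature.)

dʒ, d, z, ð, ʐ, ɖ, ʒ

Checking each segment against [-labial], [+voice], [-sonorant], [-dorsal]: /dʒ/ (voiced postalveolar affricate), /d/ (voiced alveolar stop), /z/ (voiced alveolar fricative), /ð/ (voiced dental fricative), /ʐ/ (voiced retroflex fricative), /ɖ/ (voiced retroflex stop), among others, satisfy every feature; every other segment in the inventory fails at least one.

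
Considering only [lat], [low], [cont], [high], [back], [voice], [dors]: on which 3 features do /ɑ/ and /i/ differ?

[high], [low], [back]

The two segments share [−lateral], [+continuant], [+voice], [+dorsal]. The only features from the list on which they differ: /ɑ/ is [−high] while /i/ is [+high]; /ɑ/ is [+low] while /i/ is [−low]; /ɑ/ is [+back] while /i/ is [−back].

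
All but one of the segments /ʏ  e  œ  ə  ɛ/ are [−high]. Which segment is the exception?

ʏ

/ɛ, e, œ, ə/ are all [−high]; /ʏ/ (high front rounded lax vowel) is [+high].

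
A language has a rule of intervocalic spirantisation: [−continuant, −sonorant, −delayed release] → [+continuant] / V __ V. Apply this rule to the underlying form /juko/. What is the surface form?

/k/ satisfies [−continuant, −sonorant, −delayed release] and sits in V __ V. The [+continuant] counterpart of the voiceless velar stop is /x/. Other segments in /juko/ either fail the structural description or are not in the environment, so the surface form is [juxo].

[juxo]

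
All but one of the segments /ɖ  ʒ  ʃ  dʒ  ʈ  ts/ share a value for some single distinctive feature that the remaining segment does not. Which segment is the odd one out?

ts

[anterior] groups all but one: /dʒ, ʈ, ɖ, ʒ, ʃ/ share [−anterior] while /ts/ (voiceless alveolar affricate) alone is [+anterior]. Removing any other segment would not leave a single-feature class that excludes it.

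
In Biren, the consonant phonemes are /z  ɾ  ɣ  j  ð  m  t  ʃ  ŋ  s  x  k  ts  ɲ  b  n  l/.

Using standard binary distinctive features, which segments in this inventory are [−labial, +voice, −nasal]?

Eliminate segments failing any feature: /m, b/ are [+labial]; /t, ʃ, s, x, k, ts/ are [−voice]; /ŋ, ɲ, n/ are [+nasal]. The remaining /z, ɾ, ɣ, j, ð, l/ satisfy [−labial], [+voice], [−nasal].

z, ɾ, ɣ, j, ð, l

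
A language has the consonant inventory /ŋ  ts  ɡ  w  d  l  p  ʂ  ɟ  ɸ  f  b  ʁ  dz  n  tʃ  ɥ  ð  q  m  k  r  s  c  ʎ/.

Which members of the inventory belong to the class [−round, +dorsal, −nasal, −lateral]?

Among the inventory, the [−round] segments are /ŋ, ts, ɡ, d, l, p, ʂ, ɟ, ɸ, f, b, ʁ, dz, n, tʃ, ð, q, m, k, r, s, c, ʎ/.
Of those, [+dorsal] gives /ŋ, ɡ, ɟ, ʁ, q, k, c, ʎ/.
Of those, [−nasal] gives /ɡ, ɟ, ʁ, q, k, c, ʎ/.
Then [−lateral] leaves /ɡ, ɟ, ʁ, q, k, c/.

ɡ, ɟ, ʁ, q, k, c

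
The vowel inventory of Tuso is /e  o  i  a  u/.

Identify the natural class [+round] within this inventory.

The feature [round] marks segments produced with lip rounding. In this inventory /o, u/ have that property, so they are [+round]; /e, i, a/ are [−round].

o, u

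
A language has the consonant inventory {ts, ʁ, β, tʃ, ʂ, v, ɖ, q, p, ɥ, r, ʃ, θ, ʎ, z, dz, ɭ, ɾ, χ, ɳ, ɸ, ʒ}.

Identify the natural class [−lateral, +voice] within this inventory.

ʁ, β, v, ɖ, ɥ, r, z, dz, ɾ, ɳ, ʒ

The [−lateral] segments are /ts, ʁ, β, tʃ, ʂ, v, ɖ, q, p, ɥ, r, ʃ, θ, z, dz, ɾ, χ, ɳ, ɸ, ʒ/.
Within that set, [+voice] leaves /ʁ, β, v, ɖ, ɥ, r, z, dz, ɾ, ɳ, ʒ/.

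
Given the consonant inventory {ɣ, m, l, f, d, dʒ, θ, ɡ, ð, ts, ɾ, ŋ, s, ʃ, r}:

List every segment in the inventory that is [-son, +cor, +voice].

Checking each segment against [-sonorant], [+coronal], [+voice]: /d/ (voiced alveolar stop), /dʒ/ (voiced postalveolar affricate), /ð/ (voiced dental fricative) satisfy every feature; every other segment in the inventory fails at least one.

d, dʒ, ð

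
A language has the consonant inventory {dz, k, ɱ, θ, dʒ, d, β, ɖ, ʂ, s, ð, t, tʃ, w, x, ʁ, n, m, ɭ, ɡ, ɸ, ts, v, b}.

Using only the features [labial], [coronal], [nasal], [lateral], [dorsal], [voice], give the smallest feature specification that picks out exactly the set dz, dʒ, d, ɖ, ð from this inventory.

The class [+voice], [−nasal], [−lateral], [+coronal] has exactly /dz, dʒ, d, ɖ, ð/ as its extension in this inventory. No smaller conjunction from the listed features achieves this: [−nasal, −lateral, +coronal] alone would also admit /θ, ʂ, s, t, …/; [+voice, −lateral, +coronal] alone would also admit /n/; [+voice, −nasal, +coronal] alone would also admit /ɭ/; [+voice, −nasal, −lateral] alone would also admit /β, w, ʁ, ɡ, …/; and checking the remaining three-feature bundles turns up none with this extension.

[+voice, −nasal, −lateral, +coronal]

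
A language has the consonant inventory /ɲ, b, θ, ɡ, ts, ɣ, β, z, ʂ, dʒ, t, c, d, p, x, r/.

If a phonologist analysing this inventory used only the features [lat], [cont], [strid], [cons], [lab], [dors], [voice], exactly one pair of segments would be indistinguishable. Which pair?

/ɲ/ (palatal nasal) and /ɡ/ (voiced velar stop) are both [-lateral], [-continuant], [-strident], [+consonantal], [-labial], [+dorsal], [+voice], so none of the listed features separates them. (They do differ in [sonorant], [nasal] and [back], which are not among the given features.) Every other pair in the inventory differs on at least one listed feature.

ɲ, ɡ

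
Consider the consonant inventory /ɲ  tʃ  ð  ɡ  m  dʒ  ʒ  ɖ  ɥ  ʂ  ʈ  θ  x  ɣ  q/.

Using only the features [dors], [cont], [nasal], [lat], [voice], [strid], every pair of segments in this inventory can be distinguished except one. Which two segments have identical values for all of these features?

ɥ, ɣ

Both /ɥ/ and /ɣ/ are [+dorsal], [+continuant], [-nasal], [-lateral], [+voice], [-strident]. Since the list omits [sonorant], [labial], [round] and [back] — which do distinguish the labial-palatal glide from the voiced velar fricative — this pair collapses; all other pairs remain distinct.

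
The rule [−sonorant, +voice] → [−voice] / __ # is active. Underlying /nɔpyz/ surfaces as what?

/z/ satisfies [−sonorant, +voice] and sits in __ #. The [−voice] counterpart of the voiced alveolar fricative is /s/. Other segments in /nɔpyz/ either fail the structural description or are not in the environment, so the surface form is [nɔpys].

[nɔpys]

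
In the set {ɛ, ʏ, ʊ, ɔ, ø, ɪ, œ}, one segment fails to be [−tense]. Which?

Every segment except /ø/ is [−tense]. /ø/ (mid front rounded tense vowel) is [+tense], so it is the exception.

ø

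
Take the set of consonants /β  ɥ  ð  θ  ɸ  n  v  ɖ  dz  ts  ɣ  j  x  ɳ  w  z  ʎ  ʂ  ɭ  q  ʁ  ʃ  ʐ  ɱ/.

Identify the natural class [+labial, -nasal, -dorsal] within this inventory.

Checking each segment against [+labial], [-nasal], [-dorsal]: /β/ (voiced bilabial fricative), /ɸ/ (voiceless bilabial fricative), /v/ (voiced labiodental fricative) satisfy every feature; every other segment in the inventory fails at least one.

β, ɸ, v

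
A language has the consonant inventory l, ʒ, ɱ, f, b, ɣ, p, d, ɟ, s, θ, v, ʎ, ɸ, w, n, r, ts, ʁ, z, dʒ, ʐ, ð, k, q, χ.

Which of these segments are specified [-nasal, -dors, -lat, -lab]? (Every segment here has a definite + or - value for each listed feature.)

Eliminate segments failing any feature: /l/ is [+lateral]; /ɱ, n/ are [+nasal]; /f, b, p, v, ɸ/ are [+labial]; /ɣ, ɟ, ʎ, w, ʁ, k, q, χ/ are [+dorsal]. The remaining /ʒ, d, s, θ, r, ts, z, dʒ, ʐ, ð/ satisfy [-nasal], [-dorsal], [-lateral], [-labial].

ʒ, d, s, θ, r, ts, z, dʒ, ʐ, ð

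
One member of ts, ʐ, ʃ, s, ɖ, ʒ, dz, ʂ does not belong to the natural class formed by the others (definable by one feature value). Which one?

ɖ

The remaining segments after removing /ɖ/ share [+strident]; /ɖ/ (voiced retroflex stop) is [-strident]. For every other candidate removal, the leftover set fails to share any single feature value that the removed segment lacks.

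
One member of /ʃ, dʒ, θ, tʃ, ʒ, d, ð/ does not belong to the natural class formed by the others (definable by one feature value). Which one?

d

/ʃ, tʃ, ð, θ, dʒ, ʒ/ are all [+distributed], but /d/ (voiced alveolar stop) is [−distributed]. No other single segment can be removed to leave a set sharing one feature value that the removed segment lacks, so /d/ is the odd one out.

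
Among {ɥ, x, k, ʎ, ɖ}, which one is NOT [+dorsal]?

/ɖ/ is the voiced retroflex stop, which is [-dorsal]; the rest — /x, ɥ, k, ʎ/ — are [+dorsal].

ɖ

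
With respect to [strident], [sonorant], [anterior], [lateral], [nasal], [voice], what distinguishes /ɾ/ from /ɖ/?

The two segments share [−strident], [−lateral], [−nasal], [+voice]. The only features from the list on which they differ: /ɾ/ is [+sonorant] while /ɖ/ is [−sonorant]; /ɾ/ is [+anterior] while /ɖ/ is [−anterior].

[sonorant], [anterior]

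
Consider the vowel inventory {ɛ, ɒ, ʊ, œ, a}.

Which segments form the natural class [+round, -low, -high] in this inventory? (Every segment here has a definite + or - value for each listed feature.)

œ

Among the inventory, the [+round] segments are /ɒ, ʊ, œ/.
Within that set, [-low] gives /ʊ, œ/.
Among these, [-high] leaves /œ/.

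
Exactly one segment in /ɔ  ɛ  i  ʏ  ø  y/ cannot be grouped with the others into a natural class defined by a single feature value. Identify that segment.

The remaining segments after removing /ɔ/ share [-back]; /ɔ/ (mid back rounded lax vowel) is [+back]. For every other candidate removal, the leftover set fails to share any single feature value that the removed segment lacks.

ɔ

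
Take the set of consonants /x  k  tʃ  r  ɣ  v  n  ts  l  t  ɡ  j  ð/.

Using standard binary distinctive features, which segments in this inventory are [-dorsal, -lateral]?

Eliminate segments failing any feature: /x, k, ɣ, ɡ, j/ are [+dorsal]; /l/ is [+lateral]. The remaining /tʃ, r, v, n, ts, t, ð/ satisfy [-dorsal], [-lateral].

tʃ, r, v, n, ts, t, ð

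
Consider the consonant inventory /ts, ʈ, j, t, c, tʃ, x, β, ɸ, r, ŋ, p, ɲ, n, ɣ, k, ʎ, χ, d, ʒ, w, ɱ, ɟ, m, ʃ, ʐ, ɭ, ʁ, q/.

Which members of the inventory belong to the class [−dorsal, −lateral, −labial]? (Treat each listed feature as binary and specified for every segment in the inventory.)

Checking each segment against [−dorsal], [−lateral], [−labial]: /ts/ (voiceless alveolar affricate), /ʈ/ (voiceless retroflex stop), /t/ (voiceless alveolar stop), /tʃ/ (voiceless postalveolar affricate), /r/ (alveolar trill), /n/ (alveolar nasal), among others, satisfy every feature; every other segment in the inventory fails at least one.

ts, ʈ, t, tʃ, r, n, d, ʒ, ʃ, ʐ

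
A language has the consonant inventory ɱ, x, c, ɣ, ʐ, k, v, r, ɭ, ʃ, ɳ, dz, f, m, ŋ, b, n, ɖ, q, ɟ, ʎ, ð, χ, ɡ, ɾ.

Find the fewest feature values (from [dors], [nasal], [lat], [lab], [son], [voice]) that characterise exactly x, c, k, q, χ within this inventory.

Every target segment is [−voice], [+dorsal]; each remaining inventory member fails at least one of these. Each conjunct is needed — [+dorsal] alone would also admit /ɣ, ŋ, ɟ, ʎ, …/; [−voice] alone would also admit /ʃ, f/ — and no other single listed feature has exactly this extension, so two is the minimum.

[−voice, +dors]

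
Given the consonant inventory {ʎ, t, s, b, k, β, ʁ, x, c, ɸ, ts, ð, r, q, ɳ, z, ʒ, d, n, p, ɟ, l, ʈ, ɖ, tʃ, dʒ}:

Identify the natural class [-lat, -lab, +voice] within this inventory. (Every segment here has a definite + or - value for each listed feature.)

ʁ, ð, r, ɳ, z, ʒ, d, n, ɟ, ɖ, dʒ

First, the [-lateral] segments are /t, s, b, k, β, ʁ, x, c, ɸ, ts, ð, r, q, ɳ, z, ʒ, d, n, p, ɟ, ʈ, ɖ, tʃ, dʒ/.
Of those, [-labial] gives /t, s, k, ʁ, x, c, ts, ð, r, q, ɳ, z, ʒ, d, n, ɟ, ʈ, ɖ, tʃ, dʒ/.
Of those, [+voice] leaves /ʁ, ð, r, ɳ, z, ʒ, d, n, ɟ, ɖ, dʒ/.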